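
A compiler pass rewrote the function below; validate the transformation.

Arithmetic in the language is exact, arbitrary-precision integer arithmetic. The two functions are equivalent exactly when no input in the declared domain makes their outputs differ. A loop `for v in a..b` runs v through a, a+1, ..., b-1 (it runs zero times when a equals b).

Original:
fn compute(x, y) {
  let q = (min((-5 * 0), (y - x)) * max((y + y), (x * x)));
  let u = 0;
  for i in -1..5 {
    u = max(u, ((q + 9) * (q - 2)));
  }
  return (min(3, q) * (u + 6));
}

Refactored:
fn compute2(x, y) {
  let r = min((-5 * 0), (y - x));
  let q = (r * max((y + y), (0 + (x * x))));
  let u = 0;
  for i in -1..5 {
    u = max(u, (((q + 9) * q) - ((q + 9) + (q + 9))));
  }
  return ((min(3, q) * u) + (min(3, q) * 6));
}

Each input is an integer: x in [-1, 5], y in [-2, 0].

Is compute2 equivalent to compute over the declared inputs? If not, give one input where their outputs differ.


Side by side, the visible changes include: statement counts differ; and min/max/abs usage differs; and constant usage differs; and arithmetic usage differs; and local variable names differ.
Spot check at x=5, y=-1 — compute: q := -150 | u := 0 | iter i=-1: | u := 21432 | iter i=0: | u := 21432 | iter i=1: | u := 21432 | iter i=2: | u := 21432 | iter i=3: | u := 21432 | iter i=4: | u := 21432 | result -3215700. compute2: r := -6 | q := -150 | u := 0 | iter i=-1: | u := 21432 | iter i=0: | u := 21432 | iter i=1: | u := 21432 | iter i=2: | u := 21432 | iter i=3: | u := 21432 | iter i=4: | u := 21432 | result -3215700. Both give -3215700.
Sweeping the whole domain (21 inputs) finds no disagreement.
verdict: equivalent


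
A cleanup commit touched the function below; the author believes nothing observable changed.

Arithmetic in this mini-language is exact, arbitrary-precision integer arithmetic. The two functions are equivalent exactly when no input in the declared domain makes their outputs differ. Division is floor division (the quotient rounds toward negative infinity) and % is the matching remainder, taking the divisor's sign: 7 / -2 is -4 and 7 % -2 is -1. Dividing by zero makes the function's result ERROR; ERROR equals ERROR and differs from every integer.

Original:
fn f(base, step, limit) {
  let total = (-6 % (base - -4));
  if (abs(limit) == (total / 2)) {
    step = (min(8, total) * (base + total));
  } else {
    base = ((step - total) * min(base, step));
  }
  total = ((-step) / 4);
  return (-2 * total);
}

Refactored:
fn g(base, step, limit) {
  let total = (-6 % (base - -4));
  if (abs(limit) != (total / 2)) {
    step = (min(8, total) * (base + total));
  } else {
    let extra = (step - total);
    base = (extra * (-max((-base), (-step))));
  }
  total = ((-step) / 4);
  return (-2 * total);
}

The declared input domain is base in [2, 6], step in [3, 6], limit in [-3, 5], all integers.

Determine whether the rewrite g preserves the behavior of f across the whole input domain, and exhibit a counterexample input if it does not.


These are not equivalent — on base=2, step=3, limit=-3 the outputs split (2 vs 0).
f: total := 0 | (abs(limit) == (total / 2)): false | base := 6 | total := -1 | result 2
g: total := 0 | (abs(limit) != (total / 2)): true | step := 0 | total := 0 | result 0
verdict: not equivalent; witness: base=2, step=3, limit=-3


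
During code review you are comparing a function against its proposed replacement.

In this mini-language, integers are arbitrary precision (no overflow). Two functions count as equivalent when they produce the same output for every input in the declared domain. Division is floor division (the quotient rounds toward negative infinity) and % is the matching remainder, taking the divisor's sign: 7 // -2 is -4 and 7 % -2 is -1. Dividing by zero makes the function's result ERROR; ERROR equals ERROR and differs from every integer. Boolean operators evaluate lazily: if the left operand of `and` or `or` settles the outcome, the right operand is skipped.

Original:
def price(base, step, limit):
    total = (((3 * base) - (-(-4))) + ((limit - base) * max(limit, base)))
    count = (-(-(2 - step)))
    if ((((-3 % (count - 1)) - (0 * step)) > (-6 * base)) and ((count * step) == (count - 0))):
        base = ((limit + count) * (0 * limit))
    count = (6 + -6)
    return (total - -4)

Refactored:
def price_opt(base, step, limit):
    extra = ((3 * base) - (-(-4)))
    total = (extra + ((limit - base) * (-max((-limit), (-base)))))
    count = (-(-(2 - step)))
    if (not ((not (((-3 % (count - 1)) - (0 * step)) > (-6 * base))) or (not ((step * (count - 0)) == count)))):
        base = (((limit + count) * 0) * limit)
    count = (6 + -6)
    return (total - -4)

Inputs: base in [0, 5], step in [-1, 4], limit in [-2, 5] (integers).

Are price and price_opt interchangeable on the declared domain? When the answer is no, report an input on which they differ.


On input base=0, step=-1, limit=-2, price returns 0 while price_opt returns 4.
verdict: not equivalent; witness: base=0, step=-1, limit=-2


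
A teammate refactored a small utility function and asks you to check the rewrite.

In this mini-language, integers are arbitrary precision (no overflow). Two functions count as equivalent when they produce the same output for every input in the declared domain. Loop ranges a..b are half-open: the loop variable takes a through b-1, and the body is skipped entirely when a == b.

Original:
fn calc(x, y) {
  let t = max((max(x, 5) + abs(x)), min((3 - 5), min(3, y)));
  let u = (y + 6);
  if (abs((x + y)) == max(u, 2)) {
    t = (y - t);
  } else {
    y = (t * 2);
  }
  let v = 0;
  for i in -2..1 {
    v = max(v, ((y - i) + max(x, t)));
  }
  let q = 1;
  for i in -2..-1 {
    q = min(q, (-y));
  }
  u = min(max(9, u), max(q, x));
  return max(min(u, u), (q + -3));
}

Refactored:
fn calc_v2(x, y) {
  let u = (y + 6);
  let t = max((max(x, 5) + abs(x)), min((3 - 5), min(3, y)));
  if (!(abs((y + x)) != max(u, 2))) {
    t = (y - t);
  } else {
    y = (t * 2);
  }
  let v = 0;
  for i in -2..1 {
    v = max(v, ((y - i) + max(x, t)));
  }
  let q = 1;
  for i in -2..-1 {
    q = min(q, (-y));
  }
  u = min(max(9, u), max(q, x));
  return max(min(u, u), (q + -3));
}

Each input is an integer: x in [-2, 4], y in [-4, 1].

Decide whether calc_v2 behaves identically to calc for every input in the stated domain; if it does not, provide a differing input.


Comparing the listings, the differences include: comparison usage differs; and boolean connective usage differs.
Tracing x=-2, y=1: calc: t := 7 | u := 7 | (abs((x + y)) == max(u, 2)): false | y := 14 | v := 0 | iter i=-2: | v := 23 | iter i=-1: | v := 23 | iter i=0: | v := 23 | q := 1 | iter i=-2: | q := -14 | u := -2 | result -2 | calc_v2: u := 7 | t := 7 | (!(abs((y + x)) != max(u, 2))): false | y := 14 | v := 0 | iter i=-2: | v := 23 | iter i=-1: | v := 23 | iter i=0: | v := 23 | q := 1 | iter i=-2: | q := -14 | u := -2 | result -2 — matching result -2.
An exhaustive pass over the 42 declared inputs shows identical outputs.
verdict: equivalent


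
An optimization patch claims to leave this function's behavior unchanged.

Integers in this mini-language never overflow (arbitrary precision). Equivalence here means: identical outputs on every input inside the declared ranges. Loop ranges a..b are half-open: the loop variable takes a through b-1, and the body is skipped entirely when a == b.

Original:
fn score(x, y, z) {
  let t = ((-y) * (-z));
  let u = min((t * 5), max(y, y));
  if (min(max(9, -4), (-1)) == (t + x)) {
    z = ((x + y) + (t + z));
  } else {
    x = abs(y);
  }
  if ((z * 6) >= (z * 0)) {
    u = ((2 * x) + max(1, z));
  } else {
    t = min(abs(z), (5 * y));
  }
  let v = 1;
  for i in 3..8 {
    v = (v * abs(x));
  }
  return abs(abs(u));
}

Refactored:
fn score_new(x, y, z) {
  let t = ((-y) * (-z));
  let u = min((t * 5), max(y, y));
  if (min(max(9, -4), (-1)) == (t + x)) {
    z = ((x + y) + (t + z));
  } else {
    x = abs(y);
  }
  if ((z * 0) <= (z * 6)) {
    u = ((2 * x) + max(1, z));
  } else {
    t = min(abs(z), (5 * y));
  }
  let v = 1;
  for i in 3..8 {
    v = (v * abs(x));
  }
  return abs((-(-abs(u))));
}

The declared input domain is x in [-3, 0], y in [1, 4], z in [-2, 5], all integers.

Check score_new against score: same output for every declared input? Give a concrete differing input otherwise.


Reading the diff, among the changes: comparison usage differs.
One worked example (x=-2, y=2, z=-1) — score: t becomes -2; next u becomes -10; next (min(max(9, -4), (-1)) == (t + x)) evaluates to false; next x becomes 2; next ((z * 6) >= (z * 0)) evaluates to false; next t becomes 1; next v becomes 1; next at i=3:; next v becomes 2; next at i=4:; next v becomes 4; next at i=5:; next v becomes 8; next at i=6:; next v becomes 16; next at i=7:; next v becomes 32; next final value 10; score_new: t becomes -2; next u becomes -10; next (min(max(9, -4), (-1)) == (t + x)) evaluates to false; next x becomes 2; next ((z * 0) <= (z * 6)) evaluates to false; next t becomes 1; next v becomes 1; next at i=3:; next v becomes 2; next at i=4:; next v becomes 4; next at i=5:; next v becomes 8; next at i=6:; next v becomes 16; next at i=7:; next v becomes 32; next final value 10; agreement on 10.
Sweeping the whole domain (128 inputs) finds no disagreement.
verdict: equivalent


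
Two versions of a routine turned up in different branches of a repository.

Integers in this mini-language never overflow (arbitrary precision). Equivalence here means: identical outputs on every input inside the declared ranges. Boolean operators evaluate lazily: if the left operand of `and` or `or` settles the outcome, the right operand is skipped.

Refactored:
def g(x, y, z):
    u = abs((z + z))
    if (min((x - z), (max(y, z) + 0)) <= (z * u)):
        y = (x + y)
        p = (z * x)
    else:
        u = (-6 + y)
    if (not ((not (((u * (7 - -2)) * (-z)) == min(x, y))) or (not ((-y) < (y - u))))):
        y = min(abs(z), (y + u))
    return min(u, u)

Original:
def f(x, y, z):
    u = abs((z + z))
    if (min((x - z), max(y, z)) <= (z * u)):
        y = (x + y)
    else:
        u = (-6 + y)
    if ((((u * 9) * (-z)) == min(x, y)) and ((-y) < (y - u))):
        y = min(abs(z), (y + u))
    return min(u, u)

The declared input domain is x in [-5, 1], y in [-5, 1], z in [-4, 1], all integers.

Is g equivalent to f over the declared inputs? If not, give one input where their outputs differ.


The two versions differ — the changes include arithmetic usage differs, plus boolean connective usage differs, plus constant usage differs, plus local variable names differ, plus statement counts differ.
Tracing x=0, y=-3, z=-2: f: u = 4; (min((x - z), max(y, z)) <= (z * u)) -> false; u = -9; ((((u * 9) * (-z)) == min(x, y)) and ((-y) < (y - u))) -> false; return -9 | g: u = 4; (min((x - z), (max(y, z) + 0)) <= (z * u)) -> false; u = -9; (not ((not (((u * (7 - -2)) * (-z)) == min(x, y))) or (not ((-y) < (y - u))))) -> false; return -9 — matching result -9.
An exhaustive pass over the 294 declared inputs shows identical outputs.
verdict: equivalent


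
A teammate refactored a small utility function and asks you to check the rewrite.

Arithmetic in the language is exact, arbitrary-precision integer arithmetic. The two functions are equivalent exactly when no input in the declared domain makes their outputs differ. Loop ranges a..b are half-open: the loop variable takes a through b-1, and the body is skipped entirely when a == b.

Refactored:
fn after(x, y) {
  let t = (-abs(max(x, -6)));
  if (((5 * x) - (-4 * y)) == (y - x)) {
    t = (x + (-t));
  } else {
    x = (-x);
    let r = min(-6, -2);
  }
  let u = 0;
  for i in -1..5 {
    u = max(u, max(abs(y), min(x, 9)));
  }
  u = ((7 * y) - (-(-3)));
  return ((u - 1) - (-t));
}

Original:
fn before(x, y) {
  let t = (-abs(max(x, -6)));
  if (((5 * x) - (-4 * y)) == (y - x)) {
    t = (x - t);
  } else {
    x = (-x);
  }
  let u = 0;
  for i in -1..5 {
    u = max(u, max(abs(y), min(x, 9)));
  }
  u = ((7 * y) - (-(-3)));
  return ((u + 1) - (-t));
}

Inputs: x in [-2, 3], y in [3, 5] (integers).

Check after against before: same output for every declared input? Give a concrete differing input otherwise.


Try x=-2, y=3.
before: t=-2, then (((5 * x) - (-4 * y)) == (y - x)) is false, then x=2, then u=0, then (i=-1), then u=3, then (i=0), then u=3, then (i=1), then u=3, then (i=2), then u=3, then (i=3), then u=3, then (i=4), then u=3, then u=18, then returns 17
after: t=-2, then (((5 * x) - (-4 * y)) == (y - x)) is false, then x=2, then r=-6, then u=0, then (i=-1), then u=3, then (i=0), then u=3, then (i=1), then u=3, then (i=2), then u=3, then (i=3), then u=3, then (i=4), then u=3, then u=18, then returns 15
17 and 15 differ, so these are not the same function on this domain.
verdict: not equivalent; witness: x=-2, y=3


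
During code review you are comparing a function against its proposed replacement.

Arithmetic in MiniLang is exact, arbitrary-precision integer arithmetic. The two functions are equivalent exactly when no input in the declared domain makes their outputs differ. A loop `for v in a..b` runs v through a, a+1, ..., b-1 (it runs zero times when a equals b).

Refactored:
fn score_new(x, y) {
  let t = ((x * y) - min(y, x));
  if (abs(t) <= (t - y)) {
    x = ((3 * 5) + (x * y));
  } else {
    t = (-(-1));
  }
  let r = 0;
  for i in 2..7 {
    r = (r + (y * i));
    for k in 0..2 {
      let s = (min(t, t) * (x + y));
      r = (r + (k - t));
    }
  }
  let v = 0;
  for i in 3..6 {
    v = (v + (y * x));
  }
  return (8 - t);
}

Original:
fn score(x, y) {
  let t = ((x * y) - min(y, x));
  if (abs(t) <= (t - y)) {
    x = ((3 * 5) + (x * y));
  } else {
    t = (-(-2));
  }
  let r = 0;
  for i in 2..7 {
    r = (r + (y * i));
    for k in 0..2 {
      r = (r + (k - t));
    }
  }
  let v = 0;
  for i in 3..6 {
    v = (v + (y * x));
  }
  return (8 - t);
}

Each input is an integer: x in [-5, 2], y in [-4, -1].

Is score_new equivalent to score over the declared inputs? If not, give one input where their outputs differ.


There is a counterexample at x=2, y=-4: 6 on one side, 7 on the other.
score: t = -4; (abs(t) <= (t - y)) -> false; t = 2; r = 0; [i=2]; r = -8; [k=0]; r = -10; [k=1]; r = -11; [i=3]; r = -23; [k=0]; r = -25; [k=1]; r = -26; [i=4]; r = -42; [k=0]; r = -44; [k=1]; r = -45; [i=5]; r = -65; [k=0]; r = -67; [k=1]; r = -68; [i=6]; r = -92; [k=0]; r = -94; [k=1]; r = -95; v = 0; [i=3]; v = -8; [i=4]; v = -16; [i=5]; v = -24; return 6
score_new: t = -4; (abs(t) <= (t - y)) -> false; t = 1; r = 0; [i=2]; r = -8; [k=0]; s = -2; r = -9; [k=1]; s = -2; r = -9; [i=3]; r = -21; [k=0]; s = -2; r = -22; [k=1]; s = -2; r = -22; [i=4]; r = -38; [k=0]; s = -2; r = -39; [k=1]; s = -2; r = -39; [i=5]; r = -59; [k=0]; s = -2; r = -60; [k=1]; s = -2; r = -60; [i=6]; r = -84; [k=0]; s = -2; r = -85; [k=1]; s = -2; r = -85; v = 0; [i=3]; v = -8; [i=4]; v = -16; [i=5]; v = -24; return 7
verdict: not equivalent; witness: x=2, y=-4


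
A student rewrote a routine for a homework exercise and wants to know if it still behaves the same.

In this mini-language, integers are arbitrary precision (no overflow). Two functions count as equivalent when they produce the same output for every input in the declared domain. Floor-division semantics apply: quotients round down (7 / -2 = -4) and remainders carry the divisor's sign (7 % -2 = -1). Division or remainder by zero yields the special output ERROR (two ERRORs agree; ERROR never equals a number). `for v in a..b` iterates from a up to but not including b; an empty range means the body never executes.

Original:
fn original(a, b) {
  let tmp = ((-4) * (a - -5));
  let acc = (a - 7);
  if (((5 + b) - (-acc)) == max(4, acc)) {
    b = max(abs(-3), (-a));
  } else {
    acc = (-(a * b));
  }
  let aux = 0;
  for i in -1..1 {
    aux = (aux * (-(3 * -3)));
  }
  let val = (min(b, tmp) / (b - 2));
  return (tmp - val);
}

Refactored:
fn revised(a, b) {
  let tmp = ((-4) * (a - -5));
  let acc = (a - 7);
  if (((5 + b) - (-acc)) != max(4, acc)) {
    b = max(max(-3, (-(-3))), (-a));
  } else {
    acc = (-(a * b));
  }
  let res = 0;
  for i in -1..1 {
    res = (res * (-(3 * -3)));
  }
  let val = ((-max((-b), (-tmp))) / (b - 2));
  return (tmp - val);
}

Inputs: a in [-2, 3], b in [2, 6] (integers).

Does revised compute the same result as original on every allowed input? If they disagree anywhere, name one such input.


Evaluate both at a=-2, b=2.
original: tmp = -12; acc = -9; (((5 + b) - (-acc)) == max(4, acc)) -> false; acc = 4; aux = 0; [i=-1]; aux = 0; [i=0]; aux = 0; division by zero -> ERROR
revised: tmp = -12; acc = -9; (((5 + b) - (-acc)) != max(4, acc)) -> true; b = 3; res = 0; [i=-1]; res = 0; [i=0]; res = 0; val = -12; return 0
ERROR vs 0 — the two versions disagree here.
verdict: not equivalent; witness: a=-2, b=2


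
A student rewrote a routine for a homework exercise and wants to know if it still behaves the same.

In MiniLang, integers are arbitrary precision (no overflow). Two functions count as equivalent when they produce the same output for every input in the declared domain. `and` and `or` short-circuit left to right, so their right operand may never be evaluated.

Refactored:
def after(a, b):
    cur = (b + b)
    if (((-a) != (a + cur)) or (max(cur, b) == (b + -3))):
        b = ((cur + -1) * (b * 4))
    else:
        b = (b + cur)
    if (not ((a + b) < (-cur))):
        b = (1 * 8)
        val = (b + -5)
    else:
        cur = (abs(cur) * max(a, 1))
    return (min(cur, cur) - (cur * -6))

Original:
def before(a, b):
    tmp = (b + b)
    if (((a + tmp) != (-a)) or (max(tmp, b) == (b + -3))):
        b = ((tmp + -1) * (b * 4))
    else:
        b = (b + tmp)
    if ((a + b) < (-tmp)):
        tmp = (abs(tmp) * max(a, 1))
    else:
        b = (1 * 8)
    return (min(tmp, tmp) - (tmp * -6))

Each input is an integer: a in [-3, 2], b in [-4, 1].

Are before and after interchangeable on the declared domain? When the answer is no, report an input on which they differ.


This is a faithful refactor — statement counts differ; local variable names differ; arithmetic usage differs; constant usage differs; boolean connective usage differs, but the computed results match everywhere.
As a probe, take a=-2, b=0: before runs tmp=0, then (((a + tmp) != (-a)) or (max(tmp, b) == (b + -3))) is true, then b=0, then ((a + b) < (-tmp)) is true, then tmp=0, then returns 0; after runs cur=0, then (((-a) != (a + cur)) or (max(cur, b) == (b + -3))) is true, then b=0, then (not ((a + b) < (-cur))) is false, then cur=0, then returns 0; both end at 0.
Across all 36 domain points the two functions coincide.
verdict: equivalent


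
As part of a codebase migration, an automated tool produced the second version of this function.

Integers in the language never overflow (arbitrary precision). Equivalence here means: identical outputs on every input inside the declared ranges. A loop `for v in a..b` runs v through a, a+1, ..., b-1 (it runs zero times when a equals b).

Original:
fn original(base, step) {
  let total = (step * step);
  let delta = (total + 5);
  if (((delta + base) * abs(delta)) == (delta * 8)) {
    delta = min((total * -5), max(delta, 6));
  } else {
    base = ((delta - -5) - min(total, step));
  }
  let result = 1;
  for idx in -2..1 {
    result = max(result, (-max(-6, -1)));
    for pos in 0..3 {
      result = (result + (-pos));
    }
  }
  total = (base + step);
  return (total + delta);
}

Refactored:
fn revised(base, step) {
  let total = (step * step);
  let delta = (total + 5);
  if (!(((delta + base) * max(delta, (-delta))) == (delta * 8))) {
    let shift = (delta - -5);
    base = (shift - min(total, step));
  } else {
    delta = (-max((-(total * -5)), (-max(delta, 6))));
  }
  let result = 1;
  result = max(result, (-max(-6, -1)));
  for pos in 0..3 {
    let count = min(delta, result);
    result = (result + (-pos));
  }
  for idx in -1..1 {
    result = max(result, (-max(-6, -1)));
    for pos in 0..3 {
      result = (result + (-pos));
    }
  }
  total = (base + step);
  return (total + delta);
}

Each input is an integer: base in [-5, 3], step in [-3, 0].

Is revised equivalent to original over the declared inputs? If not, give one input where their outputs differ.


The two versions differ — the changes include arithmetic usage differs, loop structure differs, local variable names differ, min/max/abs usage differs, statement counts differ, boolean connective usage differs, constant usage differs.
Spot check at base=-5, step=-1 — original: total = 1; delta = 6; (((delta + base) * abs(delta)) == (delta * 8)) -> false; base = 12; result = 1; [idx=-2]; result = 1; [pos=0]; result = 1; [pos=1]; result = 0; [pos=2]; result = -2; [idx=-1]; result = 1; [pos=0]; result = 1; [pos=1]; result = 0; [pos=2]; result = -2; [idx=0]; result = 1; [pos=0]; result = 1; [pos=1]; result = 0; [pos=2]; result = -2; total = 11; return 17. revised: total = 1; delta = 6; (!(((delta + base) * max(delta, (-delta))) == (delta * 8))) -> true; shift = 11; base = 12; result = 1; result = 1; [pos=0]; count = 1; result = 1; [pos=1]; count = 1; result = 0; [pos=2]; count = 0; result = -2; [idx=-1]; result = 1; [pos=0]; result = 1; [pos=1]; result = 0; [pos=2]; result = -2; [idx=0]; result = 1; [pos=0]; result = 1; [pos=1]; result = 0; [pos=2]; result = -2; total = 11; return 17. Both give 17.
An exhaustive pass over the 36 declared inputs shows identical outputs.
verdict: equivalent


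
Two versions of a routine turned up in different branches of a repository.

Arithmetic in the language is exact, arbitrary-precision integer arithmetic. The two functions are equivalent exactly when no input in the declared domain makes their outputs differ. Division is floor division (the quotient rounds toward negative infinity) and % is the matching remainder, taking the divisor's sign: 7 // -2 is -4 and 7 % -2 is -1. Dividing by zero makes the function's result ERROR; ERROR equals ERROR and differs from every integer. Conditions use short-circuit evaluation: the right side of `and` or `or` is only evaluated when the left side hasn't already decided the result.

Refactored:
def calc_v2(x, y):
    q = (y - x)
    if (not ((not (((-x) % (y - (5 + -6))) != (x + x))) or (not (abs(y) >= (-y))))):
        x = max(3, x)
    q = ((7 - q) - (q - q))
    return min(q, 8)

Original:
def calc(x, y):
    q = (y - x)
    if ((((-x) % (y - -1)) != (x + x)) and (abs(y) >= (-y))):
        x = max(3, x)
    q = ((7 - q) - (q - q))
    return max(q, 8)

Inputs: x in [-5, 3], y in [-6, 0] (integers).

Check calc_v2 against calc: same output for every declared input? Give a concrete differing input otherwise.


Take x=-5, y=-5.
calc: q becomes 0; next ((((-x) % (y - -1)) != (x + x)) and (abs(y) >= (-y))) evaluates to true; next x becomes 3; next q becomes 7; next final value 8
calc_v2: q becomes 0; next (not ((not (((-x) % (y - (5 + -6))) != (x + x))) or (not (abs(y) >= (-y))))) evaluates to true; next x becomes 3; next q becomes 7; next final value 7
8 != 7, so the rewrite changes behavior.
verdict: not equivalent; witness: x=-5, y=-5


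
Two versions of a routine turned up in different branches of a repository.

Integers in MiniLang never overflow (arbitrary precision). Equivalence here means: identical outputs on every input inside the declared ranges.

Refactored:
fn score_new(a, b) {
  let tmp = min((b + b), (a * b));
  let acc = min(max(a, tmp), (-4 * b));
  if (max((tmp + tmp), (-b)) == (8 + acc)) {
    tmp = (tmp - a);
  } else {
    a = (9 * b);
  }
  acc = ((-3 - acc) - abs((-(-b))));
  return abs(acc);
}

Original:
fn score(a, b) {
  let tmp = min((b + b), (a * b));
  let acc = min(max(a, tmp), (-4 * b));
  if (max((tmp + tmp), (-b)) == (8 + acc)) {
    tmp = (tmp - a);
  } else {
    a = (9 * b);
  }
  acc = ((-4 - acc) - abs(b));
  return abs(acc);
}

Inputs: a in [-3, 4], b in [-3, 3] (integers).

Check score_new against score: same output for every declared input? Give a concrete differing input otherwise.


The rewrite breaks on a=-3, b=-3, where the results are 4 and 3.
score: tmp := -6 | acc := -3 | (max((tmp + tmp), (-b)) == (8 + acc)): false | a := -27 | acc := -4 | result 4
score_new: tmp := -6 | acc := -3 | (max((tmp + tmp), (-b)) == (8 + acc)): false | a := -27 | acc := -3 | result 3
verdict: not equivalent; witness: a=-3, b=-3


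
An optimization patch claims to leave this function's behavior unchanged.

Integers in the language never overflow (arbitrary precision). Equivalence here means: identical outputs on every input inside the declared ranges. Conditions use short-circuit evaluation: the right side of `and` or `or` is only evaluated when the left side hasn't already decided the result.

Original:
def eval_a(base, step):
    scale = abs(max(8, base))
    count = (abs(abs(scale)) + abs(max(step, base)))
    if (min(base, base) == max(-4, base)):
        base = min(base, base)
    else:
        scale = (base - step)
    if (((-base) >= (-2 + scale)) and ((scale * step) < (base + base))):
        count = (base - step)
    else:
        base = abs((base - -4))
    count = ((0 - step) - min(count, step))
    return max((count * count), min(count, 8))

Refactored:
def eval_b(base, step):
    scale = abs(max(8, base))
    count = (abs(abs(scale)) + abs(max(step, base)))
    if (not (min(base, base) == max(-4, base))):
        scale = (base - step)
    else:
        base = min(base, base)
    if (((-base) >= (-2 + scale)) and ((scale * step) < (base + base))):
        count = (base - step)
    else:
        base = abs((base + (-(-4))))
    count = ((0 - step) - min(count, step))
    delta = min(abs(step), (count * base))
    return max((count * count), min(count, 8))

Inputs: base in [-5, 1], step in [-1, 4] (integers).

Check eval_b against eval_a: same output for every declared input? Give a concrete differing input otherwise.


The two are interchangeable: statement counts differ, and min/max/abs usage differs, and boolean connective usage differs, and local variable names differ, and arithmetic usage differs, and every declared input agrees.
One worked example (base=-1, step=4) — eval_a: scale = 8; count = 12; (min(base, base) == max(-4, base)) -> true; base = -1; (((-base) >= (-2 + scale)) and ((scale * step) < (base + base))) -> false; base = 3; count = -8; return 64; eval_b: scale = 8; count = 12; (not (min(base, base) == max(-4, base))) -> false; base = -1; (((-base) >= (-2 + scale)) and ((scale * step) < (base + base))) -> false; base = 3; count = -8; delta = -24; return 64; agreement on 64.
An exhaustive pass over the 42 declared inputs shows identical outputs.
verdict: equivalent


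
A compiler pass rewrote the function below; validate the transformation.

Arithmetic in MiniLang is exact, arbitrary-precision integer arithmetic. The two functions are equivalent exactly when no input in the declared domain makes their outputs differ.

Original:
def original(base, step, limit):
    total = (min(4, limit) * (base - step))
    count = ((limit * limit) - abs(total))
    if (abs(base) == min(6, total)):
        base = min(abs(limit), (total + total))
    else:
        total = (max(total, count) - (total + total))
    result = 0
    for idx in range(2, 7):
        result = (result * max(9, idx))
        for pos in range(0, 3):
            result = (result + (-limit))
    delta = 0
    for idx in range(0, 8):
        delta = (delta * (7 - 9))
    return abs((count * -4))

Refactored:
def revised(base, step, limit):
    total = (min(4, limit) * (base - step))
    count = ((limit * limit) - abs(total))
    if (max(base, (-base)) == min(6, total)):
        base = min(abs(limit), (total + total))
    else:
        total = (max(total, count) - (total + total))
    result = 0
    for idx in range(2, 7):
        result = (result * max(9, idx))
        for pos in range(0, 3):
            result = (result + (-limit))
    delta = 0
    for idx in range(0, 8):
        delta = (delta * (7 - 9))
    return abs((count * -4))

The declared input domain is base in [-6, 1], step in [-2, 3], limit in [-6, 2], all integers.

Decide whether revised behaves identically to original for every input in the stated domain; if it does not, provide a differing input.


Comparing the listings, the differences include: min/max/abs usage differs.
Spot check at base=-1, step=-1, limit=1 — original: total becomes 0; next count becomes 1; next (abs(base) == min(6, total)) evaluates to false; next total becomes 1; next result becomes 0; next at idx=2:; next result becomes 0; next at pos=0:; next result becomes -1; next at pos=1:; next result becomes -2; next at pos=2:; next result becomes -3; next at idx=3:; next result becomes -27; next at pos=0:; next result becomes -28; next at pos=1:; next result becomes -29; next at pos=2:; next result becomes -30; next at idx=4:; next result becomes -270; next at pos=0:; next result becomes -271; next at pos=1:; next result becomes -272; next at pos=2:; next result becomes -273; next at idx=5:; next result becomes -2457; next at pos=0:; next result becomes -2458; next at pos=1:; next result becomes -2459; next at pos=2:; next result becomes -2460; next at idx=6:; next result becomes -22140; next at pos=0:; next result becomes -22141; next at pos=1:; next result becomes -22142; next at pos=2:; next result becomes -22143; next delta becomes 0; next at idx=0:; next delta becomes 0; next at idx=1:; next delta becomes 0; next at idx=2:; next delta becomes 0; next at idx=3:; next delta becomes 0; next at idx=4:; next delta becomes 0; next at idx=5:; next delta becomes 0; next at idx=6:; next delta becomes 0; next at idx=7:; next delta becomes 0; next final value 4. revised: total becomes 0; next count becomes 1; next (max(base, (-base)) == min(6, total)) evaluates to false; next total becomes 1; next result becomes 0; next at idx=2:; next result becomes 0; next at pos=0:; next result becomes -1; next at pos=1:; next result becomes -2; next at pos=2:; next result becomes -3; next at idx=3:; next result becomes -27; next at pos=0:; next result becomes -28; next at pos=1:; next result becomes -29; next at pos=2:; next result becomes -30; next at idx=4:; next result becomes -270; next at pos=0:; next result becomes -271; next at pos=1:; next result becomes -272; next at pos=2:; next result becomes -273; next at idx=5:; next result becomes -2457; next at pos=0:; next result becomes -2458; next at pos=1:; next result becomes -2459; next at pos=2:; next result becomes -2460; next at idx=6:; next result becomes -22140; next at pos=0:; next result becomes -22141; next at pos=1:; next result becomes -22142; next at pos=2:; next result becomes -22143; next delta becomes 0; next at idx=0:; next delta becomes 0; next at idx=1:; next delta becomes 0; next at idx=2:; next delta becomes 0; next at idx=3:; next delta becomes 0; next at idx=4:; next delta becomes 0; next at idx=5:; next delta becomes 0; next at idx=6:; next delta becomes 0; next at idx=7:; next delta becomes 0; next final value 4. Both give 4.
Every one of the 432 inputs gives matching results.
verdict: equivalent


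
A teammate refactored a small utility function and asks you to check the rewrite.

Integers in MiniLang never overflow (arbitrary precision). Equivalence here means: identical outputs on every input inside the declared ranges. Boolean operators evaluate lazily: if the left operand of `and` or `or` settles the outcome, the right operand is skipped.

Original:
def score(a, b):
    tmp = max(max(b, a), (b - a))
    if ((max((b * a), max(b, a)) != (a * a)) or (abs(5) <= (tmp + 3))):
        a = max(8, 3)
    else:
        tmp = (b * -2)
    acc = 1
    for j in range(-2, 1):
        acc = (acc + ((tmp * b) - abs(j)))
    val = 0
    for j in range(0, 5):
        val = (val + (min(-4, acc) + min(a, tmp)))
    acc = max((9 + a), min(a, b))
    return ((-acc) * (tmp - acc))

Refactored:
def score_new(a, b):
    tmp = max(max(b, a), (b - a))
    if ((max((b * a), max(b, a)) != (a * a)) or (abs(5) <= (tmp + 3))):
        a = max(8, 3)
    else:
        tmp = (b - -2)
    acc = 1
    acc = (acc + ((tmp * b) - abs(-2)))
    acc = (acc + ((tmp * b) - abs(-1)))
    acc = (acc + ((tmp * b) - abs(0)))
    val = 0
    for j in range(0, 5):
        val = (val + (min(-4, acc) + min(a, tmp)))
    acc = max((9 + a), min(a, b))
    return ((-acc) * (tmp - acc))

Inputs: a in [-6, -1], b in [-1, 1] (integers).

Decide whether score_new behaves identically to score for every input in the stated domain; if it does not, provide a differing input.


There is a counterexample at a=-1, b=-1: 48 on one side, 56 on the other.
score: tmp := 0 | ((max((b * a), max(b, a)) != (a * a)) or (abs(5) <= (tmp + 3))): false | tmp := 2 | acc := 1 | iter j=-2: | acc := -3 | iter j=-1: | acc := -6 | iter j=0: | acc := -8 | val := 0 | iter j=0: | val := -9 | iter j=1: | val := -18 | iter j=2: | val := -27 | iter j=3: | val := -36 | iter j=4: | val := -45 | acc := 8 | result 48
score_new: tmp := 0 | ((max((b * a), max(b, a)) != (a * a)) or (abs(5) <= (tmp + 3))): false | tmp := 1 | acc := 1 | acc := -2 | acc := -4 | acc := -5 | val := 0 | iter j=0: | val := -6 | iter j=1: | val := -12 | iter j=2: | val := -18 | iter j=3: | val := -24 | iter j=4: | val := -30 | acc := 8 | result 56
verdict: not equivalent; witness: a=-1, b=-1


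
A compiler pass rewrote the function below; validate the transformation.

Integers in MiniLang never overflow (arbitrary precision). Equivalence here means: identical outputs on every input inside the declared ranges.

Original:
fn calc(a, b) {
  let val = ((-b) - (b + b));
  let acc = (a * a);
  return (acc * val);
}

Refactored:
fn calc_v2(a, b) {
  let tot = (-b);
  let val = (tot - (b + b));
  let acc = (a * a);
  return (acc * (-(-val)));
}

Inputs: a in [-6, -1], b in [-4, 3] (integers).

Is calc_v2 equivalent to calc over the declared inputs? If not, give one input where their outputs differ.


Comparing the listings, the differences include: local variable names differ; also statement counts differ.
Tracing a=-4, b=-3: calc: val becomes 9; next acc becomes 16; next final value 144 | calc_v2: tot becomes 3; next val becomes 9; next acc becomes 16; next final value 144 — matching result 144.
Across all 48 domain points the two functions coincide.
verdict: equivalent


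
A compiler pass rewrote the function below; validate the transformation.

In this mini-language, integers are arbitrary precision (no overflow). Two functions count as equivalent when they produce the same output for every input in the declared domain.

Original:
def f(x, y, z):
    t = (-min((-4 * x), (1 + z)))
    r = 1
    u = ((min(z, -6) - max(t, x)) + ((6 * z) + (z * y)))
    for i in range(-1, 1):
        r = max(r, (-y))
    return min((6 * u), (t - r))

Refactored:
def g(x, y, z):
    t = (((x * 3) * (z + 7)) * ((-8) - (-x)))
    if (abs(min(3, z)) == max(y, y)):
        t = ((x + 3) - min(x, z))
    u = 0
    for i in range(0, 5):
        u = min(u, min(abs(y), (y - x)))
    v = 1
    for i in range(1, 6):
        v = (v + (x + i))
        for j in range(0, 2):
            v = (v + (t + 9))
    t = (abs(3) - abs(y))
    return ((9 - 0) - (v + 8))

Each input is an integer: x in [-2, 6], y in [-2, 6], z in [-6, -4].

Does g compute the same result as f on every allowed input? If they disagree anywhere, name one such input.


Take x=-2, y=-2, z=-6.
f: t = 5; r = 1; u = -35; [i=-1]; r = 2; [i=0]; r = 2; return -210
g: t = 60; (abs(min(3, z)) == max(y, y)) -> false; u = 0; [i=0]; u = 0; [i=1]; u = 0; [i=2]; u = 0; [i=3]; u = 0; [i=4]; u = 0; v = 1; [i=1]; v = 0; [j=0]; v = 69; [j=1]; v = 138; [i=2]; v = 138; [j=0]; v = 207; [j=1]; v = 276; [i=3]; v = 277; [j=0]; v = 346; [j=1]; v = 415; [i=4]; v = 417; [j=0]; v = 486; [j=1]; v = 555; [i=5]; v = 558; [j=0]; v = 627; [j=1]; v = 696; t = 1; return -695
-210 != -695, so the rewrite changes behavior.
verdict: not equivalent; witness: x=-2, y=-2, z=-6


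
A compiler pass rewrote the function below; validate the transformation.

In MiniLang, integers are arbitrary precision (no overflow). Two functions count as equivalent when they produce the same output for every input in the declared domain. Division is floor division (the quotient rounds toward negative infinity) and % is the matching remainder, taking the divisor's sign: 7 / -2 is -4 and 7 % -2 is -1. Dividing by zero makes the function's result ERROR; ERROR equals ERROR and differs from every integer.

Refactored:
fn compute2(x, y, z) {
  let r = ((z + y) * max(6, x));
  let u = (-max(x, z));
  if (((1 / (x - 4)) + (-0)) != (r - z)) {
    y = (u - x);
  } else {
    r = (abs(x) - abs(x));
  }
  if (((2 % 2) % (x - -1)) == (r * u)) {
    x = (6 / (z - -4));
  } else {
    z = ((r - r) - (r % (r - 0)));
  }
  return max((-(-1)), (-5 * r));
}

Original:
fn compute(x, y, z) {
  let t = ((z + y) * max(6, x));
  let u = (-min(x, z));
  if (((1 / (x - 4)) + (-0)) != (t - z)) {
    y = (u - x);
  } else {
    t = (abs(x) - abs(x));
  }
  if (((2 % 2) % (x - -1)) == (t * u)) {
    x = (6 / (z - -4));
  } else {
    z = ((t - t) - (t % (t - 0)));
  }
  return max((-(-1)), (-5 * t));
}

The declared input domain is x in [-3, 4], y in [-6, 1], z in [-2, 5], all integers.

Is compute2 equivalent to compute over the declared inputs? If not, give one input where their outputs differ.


The suspicious edit (`min(x, z)` became `max(x, z)`) never changes the result for any input inside the declared domain.
One worked example (x=3, y=1, z=0) — compute: t=6, then u=0, then (((1 / (x - 4)) + (-0)) != (t - z)) is true, then y=-3, then (((2 % 2) % (x - -1)) == (t * u)) is true, then x=1, then returns 1; compute2: r=6, then u=-3, then (((1 / (x - 4)) + (-0)) != (r - z)) is true, then y=-6, then (((2 % 2) % (x - -1)) == (r * u)) is false, then z=0, then returns 1; agreement on 1.
Checked all 512 inputs in the declared domain: the outputs agree on every one.
verdict: equivalent


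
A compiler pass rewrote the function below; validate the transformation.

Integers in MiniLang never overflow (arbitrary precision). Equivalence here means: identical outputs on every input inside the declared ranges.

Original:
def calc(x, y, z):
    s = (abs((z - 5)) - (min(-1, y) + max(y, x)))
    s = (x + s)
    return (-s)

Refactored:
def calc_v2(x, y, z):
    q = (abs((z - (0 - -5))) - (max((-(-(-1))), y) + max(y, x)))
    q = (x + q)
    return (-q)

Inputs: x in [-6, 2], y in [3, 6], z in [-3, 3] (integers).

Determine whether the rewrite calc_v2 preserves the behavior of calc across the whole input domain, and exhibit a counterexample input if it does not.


Try x=-6, y=3, z=-3.
calc: s = 6; s = 0; return 0
calc_v2: q = 2; q = -4; return 4
0 vs 4 — the two versions disagree here.
verdict: not equivalent; witness: x=-6, y=3, z=-3


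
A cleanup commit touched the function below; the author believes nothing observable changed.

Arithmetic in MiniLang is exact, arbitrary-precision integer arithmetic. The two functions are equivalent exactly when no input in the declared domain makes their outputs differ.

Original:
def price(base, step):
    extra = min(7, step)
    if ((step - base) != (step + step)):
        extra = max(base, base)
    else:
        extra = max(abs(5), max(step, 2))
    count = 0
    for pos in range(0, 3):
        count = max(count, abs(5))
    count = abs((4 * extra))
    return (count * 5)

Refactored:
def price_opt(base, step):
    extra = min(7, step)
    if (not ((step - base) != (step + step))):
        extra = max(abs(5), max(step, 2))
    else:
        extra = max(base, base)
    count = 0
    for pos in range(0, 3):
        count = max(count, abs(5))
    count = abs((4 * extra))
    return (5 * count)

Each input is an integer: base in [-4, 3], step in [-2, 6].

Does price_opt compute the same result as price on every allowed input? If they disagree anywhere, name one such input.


Although boolean connective usage differs, 72/72 inputs agree.
verdict: equivalent


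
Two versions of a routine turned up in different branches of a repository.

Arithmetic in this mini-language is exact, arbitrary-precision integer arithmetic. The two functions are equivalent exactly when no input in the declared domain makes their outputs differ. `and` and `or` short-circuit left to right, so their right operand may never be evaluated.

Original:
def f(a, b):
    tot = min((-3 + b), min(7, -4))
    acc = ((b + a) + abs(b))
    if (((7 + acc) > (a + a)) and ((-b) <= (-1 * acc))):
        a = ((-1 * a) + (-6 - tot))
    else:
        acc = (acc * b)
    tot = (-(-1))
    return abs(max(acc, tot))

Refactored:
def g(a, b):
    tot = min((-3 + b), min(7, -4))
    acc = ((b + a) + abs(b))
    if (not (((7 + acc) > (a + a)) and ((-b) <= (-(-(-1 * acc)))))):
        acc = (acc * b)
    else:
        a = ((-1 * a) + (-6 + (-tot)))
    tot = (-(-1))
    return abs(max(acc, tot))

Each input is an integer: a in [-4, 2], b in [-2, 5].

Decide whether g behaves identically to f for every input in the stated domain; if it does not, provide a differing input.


Behavior is preserved: although boolean connective usage differs; and arithmetic usage differs, the outputs never diverge.
Spot check at a=-4, b=0 — f: tot=-4, then acc=-4, then (((7 + acc) > (a + a)) and ((-b) <= (-1 * acc))) is true, then a=2, then tot=1, then returns 1. g: tot=-4, then acc=-4, then (not (((7 + acc) > (a + a)) and ((-b) <= (-(-(-1 * acc)))))) is false, then a=2, then tot=1, then returns 1. Both give 1.
Every one of the 56 inputs gives matching results.
verdict: equivalent
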